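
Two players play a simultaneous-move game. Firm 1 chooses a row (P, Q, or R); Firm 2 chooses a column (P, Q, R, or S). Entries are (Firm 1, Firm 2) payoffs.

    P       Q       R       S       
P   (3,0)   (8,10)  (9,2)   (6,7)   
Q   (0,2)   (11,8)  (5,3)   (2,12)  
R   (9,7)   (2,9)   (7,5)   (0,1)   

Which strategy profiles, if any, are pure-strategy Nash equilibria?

A profile is a Nash equilibrium when each player is best-responding to the other.
Firm 1's best responses — vs P: R (payoff 9); vs Q: Q (payoff 11); vs R: P (payoff 9); vs S: P (payoff 6).
Firm 2's best responses — vs P: Q (payoff 10); vs Q: S (payoff 12); vs R: Q (payoff 9).
No cell has both players best-responding. For instance, Firm 1's best reply to P is R, but against R Firm 2 prefers Q over P.

There is no pure-strategy Nash equilibrium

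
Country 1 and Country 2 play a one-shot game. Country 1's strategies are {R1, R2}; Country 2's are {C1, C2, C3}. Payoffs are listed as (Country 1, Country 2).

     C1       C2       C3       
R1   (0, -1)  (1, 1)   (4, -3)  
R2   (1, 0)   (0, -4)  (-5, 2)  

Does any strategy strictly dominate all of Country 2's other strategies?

Check whether one of Country 2's strategies beats all alternatives regardless of what the opponent does.
C1 is not dominant: against R1, C2 gives 1 > -1.
C2 is not dominant: against R2, C1 gives 0 > -4.
C3 is not dominant: against R1, C1 gives -1 > -3.
No single strategy is best against every opponent action.

No strictly dominant strategy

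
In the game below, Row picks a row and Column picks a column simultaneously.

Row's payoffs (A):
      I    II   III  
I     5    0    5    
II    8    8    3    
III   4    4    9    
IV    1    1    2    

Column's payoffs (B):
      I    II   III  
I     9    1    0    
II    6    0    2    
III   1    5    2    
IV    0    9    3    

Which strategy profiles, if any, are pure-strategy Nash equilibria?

Check mutual best responses: a cell is a NE iff neither player can gain by unilaterally deviating.
Row's best responses — vs I: II (payoff 8); vs II: II (payoff 8); vs III: III (payoff 9).
Column's best responses — vs I: I (payoff 9); vs II: I (payoff 6); vs III: II (payoff 5); vs IV: II (payoff 9).
The only mutual best response is (II, I); neither player gains by switching there.

(II, I)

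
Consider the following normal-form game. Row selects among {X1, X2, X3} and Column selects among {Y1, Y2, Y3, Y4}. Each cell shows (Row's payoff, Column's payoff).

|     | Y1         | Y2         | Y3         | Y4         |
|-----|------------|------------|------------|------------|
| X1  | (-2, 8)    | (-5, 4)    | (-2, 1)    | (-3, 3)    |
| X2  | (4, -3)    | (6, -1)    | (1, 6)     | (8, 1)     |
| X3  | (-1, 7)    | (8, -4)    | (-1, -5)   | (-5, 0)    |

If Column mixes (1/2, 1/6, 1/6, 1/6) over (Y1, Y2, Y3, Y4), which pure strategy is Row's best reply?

Compute Row's expected payoff from each pure strategy against the given mix.
X1: (1/2)·(-2) + (1/6)·(-5) + (1/6)·(-2) + (1/6)·(-3) = -8/3
X2: (1/2)·4 + (1/6)·6 + (1/6)·1 + (1/6)·8 = 9/2
X3: (1/2)·(-1) + (1/6)·8 + (1/6)·(-1) + (1/6)·(-5) = -1/6
Highest expected payoff is 9/2, from X2.

X2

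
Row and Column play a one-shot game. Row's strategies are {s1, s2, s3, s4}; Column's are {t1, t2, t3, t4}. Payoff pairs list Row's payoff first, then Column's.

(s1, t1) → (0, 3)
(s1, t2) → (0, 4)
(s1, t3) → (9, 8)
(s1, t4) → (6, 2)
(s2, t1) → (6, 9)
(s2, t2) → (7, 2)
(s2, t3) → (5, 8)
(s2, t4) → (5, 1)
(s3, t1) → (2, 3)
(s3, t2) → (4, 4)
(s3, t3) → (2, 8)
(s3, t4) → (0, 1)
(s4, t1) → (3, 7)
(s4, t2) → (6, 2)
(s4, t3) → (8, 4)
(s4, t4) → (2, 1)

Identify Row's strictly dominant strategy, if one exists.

None

Check whether one of Row's strategies beats all alternatives regardless of what the opponent does.
s1 is not dominant: against t1, s2 gives 6 > 0.
s2 is not dominant: against t3, s1 gives 9 > 5.
s3 is not dominant: against t1, s2 gives 6 > 2.
s4 is not dominant: against t1, s2 gives 6 > 3.
No single strategy is best against every opponent action.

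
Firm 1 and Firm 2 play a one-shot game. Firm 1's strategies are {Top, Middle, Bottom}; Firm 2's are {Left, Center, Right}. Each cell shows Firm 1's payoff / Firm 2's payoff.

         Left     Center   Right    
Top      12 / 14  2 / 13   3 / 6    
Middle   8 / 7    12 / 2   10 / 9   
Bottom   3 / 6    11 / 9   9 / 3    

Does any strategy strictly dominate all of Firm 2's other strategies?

No strictly dominant strategy

A strategy is strictly dominant if it gives Firm 2 a strictly higher payoff than every other strategy, against every choice by the opponent.
Left is not dominant: against Middle, Right gives 9 > 7.
Center is not dominant: against Top, Left gives 14 > 13.
Right is not dominant: against Top, Left gives 14 > 6.
No single strategy is best against every opponent action.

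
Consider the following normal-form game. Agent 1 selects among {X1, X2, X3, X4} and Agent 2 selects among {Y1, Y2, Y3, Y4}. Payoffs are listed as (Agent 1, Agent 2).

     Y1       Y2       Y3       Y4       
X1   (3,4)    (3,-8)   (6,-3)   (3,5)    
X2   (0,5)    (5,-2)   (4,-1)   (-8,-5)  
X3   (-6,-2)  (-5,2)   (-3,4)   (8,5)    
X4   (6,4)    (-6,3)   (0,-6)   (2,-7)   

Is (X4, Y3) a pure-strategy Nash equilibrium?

No

Holding Agent 2 at Y3: Agent 1 gets 0 from X4 but could get 6 by switching to X1. Agent 1 has a profitable deviation.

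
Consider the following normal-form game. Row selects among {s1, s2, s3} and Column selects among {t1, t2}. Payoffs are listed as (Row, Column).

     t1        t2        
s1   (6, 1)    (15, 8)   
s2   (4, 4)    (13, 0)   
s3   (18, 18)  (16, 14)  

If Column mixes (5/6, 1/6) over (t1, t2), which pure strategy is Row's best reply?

s3

Compute Row's expected payoff from each pure strategy against the given mix.
s1: (5/6)·6 + (1/6)·15 = 15/2
s2: (5/6)·4 + (1/6)·13 = 11/2
s3: (5/6)·18 + (1/6)·16 = 53/3
Highest expected payoff is 53/3, from s3.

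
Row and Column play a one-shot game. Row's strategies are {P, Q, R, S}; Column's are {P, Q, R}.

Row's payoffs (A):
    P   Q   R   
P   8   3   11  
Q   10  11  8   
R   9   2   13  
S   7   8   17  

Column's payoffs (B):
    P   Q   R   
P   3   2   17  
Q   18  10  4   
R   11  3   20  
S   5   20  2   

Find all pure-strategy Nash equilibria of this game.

(Q, P)

Check mutual best responses: a cell is a NE iff neither player can gain by unilaterally deviating.
Row's best responses — vs P: Q (payoff 10); vs Q: Q (payoff 11); vs R: S (payoff 17).
Column's best responses — vs P: R (payoff 17); vs Q: P (payoff 18); vs R: R (payoff 20); vs S: Q (payoff 20).
The only mutual best response is (Q, P); neither player gains by switching there.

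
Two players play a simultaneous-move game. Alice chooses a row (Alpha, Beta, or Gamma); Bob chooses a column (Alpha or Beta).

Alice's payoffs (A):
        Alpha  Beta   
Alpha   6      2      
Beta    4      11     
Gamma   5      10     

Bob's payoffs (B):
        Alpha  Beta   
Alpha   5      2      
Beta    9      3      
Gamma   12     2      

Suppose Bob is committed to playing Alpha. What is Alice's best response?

With Bob fixed at Alpha, Alice's payoffs are: Alpha → 6, Beta → 4, Gamma → 5.
The maximum is 6, achieved by Alpha.

Alpha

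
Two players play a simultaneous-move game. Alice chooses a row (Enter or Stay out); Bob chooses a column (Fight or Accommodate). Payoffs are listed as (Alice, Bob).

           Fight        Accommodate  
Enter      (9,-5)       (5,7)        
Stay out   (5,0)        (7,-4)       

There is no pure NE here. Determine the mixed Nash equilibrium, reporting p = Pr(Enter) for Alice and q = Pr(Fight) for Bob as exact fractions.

In a mixed NE each player is indifferent between their pure strategies, so the opponent's mix sets the indifference.
Bob indifferent between Fight and Accommodate: p·(-5) + (1−p)·0 = p·7 + (1−p)·(-4) ⟹ 0 + (-5)p = (-4) + 11p ⟹ p = 1/4.
Alice indifferent between Enter and Stay out: q·9 + (1−q)·5 = q·5 + (1−q)·7 ⟹ 5 + 4q = 7 + (-2)q ⟹ q = 1/3.

p = 1/4, q = 1/3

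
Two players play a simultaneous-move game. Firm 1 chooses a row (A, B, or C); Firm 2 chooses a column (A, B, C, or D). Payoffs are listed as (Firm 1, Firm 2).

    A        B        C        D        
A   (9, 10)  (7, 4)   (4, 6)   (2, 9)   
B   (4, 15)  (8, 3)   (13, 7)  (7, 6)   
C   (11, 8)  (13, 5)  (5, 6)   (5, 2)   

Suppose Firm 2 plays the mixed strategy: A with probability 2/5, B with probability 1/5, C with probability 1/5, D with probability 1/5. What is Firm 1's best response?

Firm 1's best reply maximizes expected payoff against the mix.
A: (2/5)·9 + (1/5)·7 + (1/5)·4 + (1/5)·2 = 31/5
B: (2/5)·4 + (1/5)·8 + (1/5)·13 + (1/5)·7 = 36/5
C: (2/5)·11 + (1/5)·13 + (1/5)·5 + (1/5)·5 = 9
Highest expected payoff is 9, from C.

C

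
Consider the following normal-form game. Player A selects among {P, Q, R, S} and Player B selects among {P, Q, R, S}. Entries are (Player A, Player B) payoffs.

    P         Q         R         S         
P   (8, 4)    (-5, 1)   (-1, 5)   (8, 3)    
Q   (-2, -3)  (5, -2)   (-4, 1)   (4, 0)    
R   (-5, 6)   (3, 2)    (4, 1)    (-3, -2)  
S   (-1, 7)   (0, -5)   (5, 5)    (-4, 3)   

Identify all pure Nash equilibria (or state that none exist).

None

A profile is a Nash equilibrium when each player is best-responding to the other.
Player A's best responses — vs P: P (payoff 8); vs Q: Q (payoff 5); vs R: S (payoff 5); vs S: P (payoff 8).
Player B's best responses — vs P: R (payoff 5); vs Q: R (payoff 1); vs R: P (payoff 6); vs S: P (payoff 7).
No cell has both players best-responding. For instance, Player A's best reply to R is S, but against S Player B prefers P over R.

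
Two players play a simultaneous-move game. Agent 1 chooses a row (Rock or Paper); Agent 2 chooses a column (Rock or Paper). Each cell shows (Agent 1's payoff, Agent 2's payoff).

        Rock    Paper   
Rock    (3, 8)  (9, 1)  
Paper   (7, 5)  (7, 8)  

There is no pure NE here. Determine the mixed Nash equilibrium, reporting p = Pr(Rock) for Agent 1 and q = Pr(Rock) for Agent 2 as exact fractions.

p = 3/10, q = 1/3

Each player's mixing probability is pinned down by making the *other* player indifferent.
Agent 2 indifferent between Rock and Paper: p·8 + (1−p)·5 = p·1 + (1−p)·8 ⟹ 5 + 3p = 8 + (-7)p ⟹ p = 3/10.
Agent 1 indifferent between Rock and Paper: q·3 + (1−q)·9 = q·7 + (1−q)·7 ⟹ 9 + (-6)q = 7 + 0q ⟹ q = 1/3.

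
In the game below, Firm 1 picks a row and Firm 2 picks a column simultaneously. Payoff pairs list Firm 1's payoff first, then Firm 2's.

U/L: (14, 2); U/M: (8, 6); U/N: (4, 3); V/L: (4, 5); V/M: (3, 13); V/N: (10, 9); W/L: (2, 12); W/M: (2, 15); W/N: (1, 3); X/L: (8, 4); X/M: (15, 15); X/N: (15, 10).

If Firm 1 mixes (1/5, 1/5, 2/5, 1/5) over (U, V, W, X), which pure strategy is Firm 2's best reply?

M

Compute Firm 2's expected payoff from each pure strategy against the given mix.
L: (1/5)·2 + (1/5)·5 + (2/5)·12 + (1/5)·4 = 7
M: (1/5)·6 + (1/5)·13 + (2/5)·15 + (1/5)·15 = 64/5
N: (1/5)·3 + (1/5)·9 + (2/5)·3 + (1/5)·10 = 28/5
Highest expected payoff is 64/5, from M.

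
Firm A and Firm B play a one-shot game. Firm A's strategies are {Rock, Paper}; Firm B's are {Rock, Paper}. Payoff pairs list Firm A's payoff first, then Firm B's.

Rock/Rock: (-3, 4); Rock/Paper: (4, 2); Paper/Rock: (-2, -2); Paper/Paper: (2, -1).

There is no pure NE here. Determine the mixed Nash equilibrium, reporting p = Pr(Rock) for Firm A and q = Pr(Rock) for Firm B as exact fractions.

p = 1/3, q = 2/3

Each player's mixing probability is pinned down by making the *other* player indifferent.
Firm B indifferent between Rock and Paper: p·4 + (1−p)·(-2) = p·2 + (1−p)·(-1) ⟹ (-2) + 6p = (-1) + 3p ⟹ p = 1/3.
Firm A indifferent between Rock and Paper: q·(-3) + (1−q)·4 = q·(-2) + (1−q)·2 ⟹ 4 + (-7)q = 2 + (-4)q ⟹ q = 2/3.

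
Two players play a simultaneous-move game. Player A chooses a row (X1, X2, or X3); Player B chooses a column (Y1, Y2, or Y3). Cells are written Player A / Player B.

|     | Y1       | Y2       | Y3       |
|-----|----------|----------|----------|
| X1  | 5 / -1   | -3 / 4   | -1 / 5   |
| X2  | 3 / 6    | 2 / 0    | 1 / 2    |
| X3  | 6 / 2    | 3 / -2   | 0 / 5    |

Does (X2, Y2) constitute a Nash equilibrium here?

Holding Player B at Y2: Player A gets 2 from X2 but could get 3 by switching to X3. Player A has a profitable deviation.

No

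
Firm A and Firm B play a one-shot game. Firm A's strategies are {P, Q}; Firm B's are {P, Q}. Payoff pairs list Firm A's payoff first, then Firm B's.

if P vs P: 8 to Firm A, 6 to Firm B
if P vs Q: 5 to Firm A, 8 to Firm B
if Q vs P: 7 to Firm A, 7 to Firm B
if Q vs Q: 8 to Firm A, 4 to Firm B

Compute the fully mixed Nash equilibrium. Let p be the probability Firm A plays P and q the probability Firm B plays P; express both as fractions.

p = 3/5, q = 3/4

In a mixed NE each player is indifferent between their pure strategies, so the opponent's mix sets the indifference.
Firm B indifferent between P and Q: p·6 + (1−p)·7 = p·8 + (1−p)·4 ⟹ 7 + (-1)p = 4 + 4p ⟹ p = 3/5.
Firm A indifferent between P and Q: q·8 + (1−q)·5 = q·7 + (1−q)·8 ⟹ 5 + 3q = 8 + (-1)q ⟹ q = 3/4.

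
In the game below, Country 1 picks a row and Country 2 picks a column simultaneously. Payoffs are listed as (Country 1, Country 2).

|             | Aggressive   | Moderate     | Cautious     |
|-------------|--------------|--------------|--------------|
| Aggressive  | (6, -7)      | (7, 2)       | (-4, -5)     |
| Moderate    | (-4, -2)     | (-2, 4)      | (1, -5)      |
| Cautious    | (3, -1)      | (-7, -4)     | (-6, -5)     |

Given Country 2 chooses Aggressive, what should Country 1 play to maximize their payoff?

With Country 2 fixed at Aggressive, Country 1's payoffs are: Aggressive → 6, Moderate → -4, Cautious → 3.
The maximum is 6, achieved by Aggressive.

Aggressive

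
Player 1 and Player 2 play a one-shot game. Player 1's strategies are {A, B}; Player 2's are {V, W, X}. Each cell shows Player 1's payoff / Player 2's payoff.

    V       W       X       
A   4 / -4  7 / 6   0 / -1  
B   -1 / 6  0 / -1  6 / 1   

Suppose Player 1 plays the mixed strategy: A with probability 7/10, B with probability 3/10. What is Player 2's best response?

Compute Player 2's expected payoff from each pure strategy against the given mix.
V: (7/10)·(-4) + (3/10)·6 = -1
W: (7/10)·6 + (3/10)·(-1) = 39/10
X: (7/10)·(-1) + (3/10)·1 = -2/5
Highest expected payoff is 39/10, from W.

W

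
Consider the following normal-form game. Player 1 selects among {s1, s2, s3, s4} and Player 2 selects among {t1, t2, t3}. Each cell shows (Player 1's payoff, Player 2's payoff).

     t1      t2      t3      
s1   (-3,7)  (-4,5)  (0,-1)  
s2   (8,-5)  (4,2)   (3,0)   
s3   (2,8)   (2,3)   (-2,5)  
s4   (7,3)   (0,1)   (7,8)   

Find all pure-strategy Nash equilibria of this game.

(s2, t2) and (s4, t3)

A profile is a Nash equilibrium when each player is best-responding to the other.
Player 1's best responses — vs t1: s2 (payoff 8); vs t2: s2 (payoff 4); vs t3: s4 (payoff 7).
Player 2's best responses — vs s1: t1 (payoff 7); vs s2: t2 (payoff 2); vs s3: t1 (payoff 8); vs s4: t3 (payoff 8).
Mutual best responses occur at (s2, t2) and (s4, t3); at each, neither player gains by switching.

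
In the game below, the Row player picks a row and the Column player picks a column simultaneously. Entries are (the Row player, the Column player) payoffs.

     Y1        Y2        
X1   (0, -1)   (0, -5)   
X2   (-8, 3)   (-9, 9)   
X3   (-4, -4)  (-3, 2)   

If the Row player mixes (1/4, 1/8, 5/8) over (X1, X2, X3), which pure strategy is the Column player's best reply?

The Column player's best reply maximizes expected payoff against the mix.
Y1: (1/4)·(-1) + (1/8)·3 + (5/8)·(-4) = -19/8
Y2: (1/4)·(-5) + (1/8)·9 + (5/8)·2 = 9/8
Highest expected payoff is 9/8, from Y2.

Y2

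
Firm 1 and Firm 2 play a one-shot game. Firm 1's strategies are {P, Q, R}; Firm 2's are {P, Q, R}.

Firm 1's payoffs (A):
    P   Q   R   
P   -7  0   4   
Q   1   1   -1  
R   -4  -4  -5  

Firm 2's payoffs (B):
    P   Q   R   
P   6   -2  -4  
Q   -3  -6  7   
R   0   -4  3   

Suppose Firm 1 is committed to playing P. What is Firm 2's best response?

P

With Firm 1 fixed at P, Firm 2's payoffs are: P → 6, Q → -2, R → -4.
The maximum is 6, achieved by P.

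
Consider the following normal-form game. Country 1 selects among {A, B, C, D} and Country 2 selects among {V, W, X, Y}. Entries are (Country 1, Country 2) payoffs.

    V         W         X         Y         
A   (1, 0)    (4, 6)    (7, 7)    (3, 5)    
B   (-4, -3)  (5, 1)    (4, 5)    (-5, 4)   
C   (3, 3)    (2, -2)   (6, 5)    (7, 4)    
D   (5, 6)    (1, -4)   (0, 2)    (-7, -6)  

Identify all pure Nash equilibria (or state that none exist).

(A, X) and (D, V)

Find each player's best response to every opponent strategy; NE are the intersections.
Country 1's best responses — vs V: D (payoff 5); vs W: B (payoff 5); vs X: A (payoff 7); vs Y: C (payoff 7).
Country 2's best responses — vs A: X (payoff 7); vs B: X (payoff 5); vs C: X (payoff 5); vs D: V (payoff 6).
Mutual best responses occur at (A, X) and (D, V); at each, neither player gains by switching.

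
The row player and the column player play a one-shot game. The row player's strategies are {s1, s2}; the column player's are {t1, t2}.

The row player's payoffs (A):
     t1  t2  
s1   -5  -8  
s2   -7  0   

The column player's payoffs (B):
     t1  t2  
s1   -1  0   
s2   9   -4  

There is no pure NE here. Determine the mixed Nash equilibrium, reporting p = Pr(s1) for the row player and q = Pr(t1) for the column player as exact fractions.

p = 13/14, q = 4/5

In a mixed NE each player is indifferent between their pure strategies, so the opponent's mix sets the indifference.
The column player indifferent between t1 and t2: p·(-1) + (1−p)·9 = p·0 + (1−p)·(-4) ⟹ 9 + (-10)p = (-4) + 4p ⟹ p = 13/14.
The row player indifferent between s1 and s2: q·(-5) + (1−q)·(-8) = q·(-7) + (1−q)·0 ⟹ (-8) + 3q = 0 + (-7)q ⟹ q = 4/5.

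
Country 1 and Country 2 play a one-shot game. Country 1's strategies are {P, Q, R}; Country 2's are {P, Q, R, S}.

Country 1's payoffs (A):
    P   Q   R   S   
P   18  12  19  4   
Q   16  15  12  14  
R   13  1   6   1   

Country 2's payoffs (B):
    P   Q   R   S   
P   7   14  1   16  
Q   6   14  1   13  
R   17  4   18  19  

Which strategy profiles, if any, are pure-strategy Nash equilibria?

Find each player's best response to every opponent strategy; NE are the intersections.
Country 1's best responses — vs P: P (payoff 18); vs Q: Q (payoff 15); vs R: P (payoff 19); vs S: Q (payoff 14).
Country 2's best responses — vs P: S (payoff 16); vs Q: Q (payoff 14); vs R: S (payoff 19).
The only mutual best response is (Q, Q); neither player gains by switching there.

(Q, Q)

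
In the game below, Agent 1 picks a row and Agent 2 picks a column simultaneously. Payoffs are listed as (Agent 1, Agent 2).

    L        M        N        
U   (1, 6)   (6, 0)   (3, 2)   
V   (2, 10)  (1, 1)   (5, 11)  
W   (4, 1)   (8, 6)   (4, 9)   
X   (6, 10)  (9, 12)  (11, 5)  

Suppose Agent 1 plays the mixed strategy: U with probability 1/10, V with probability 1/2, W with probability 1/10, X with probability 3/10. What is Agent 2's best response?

Compute Agent 2's expected payoff from each pure strategy against the given mix.
L: (1/10)·6 + (1/2)·10 + (1/10)·1 + (3/10)·10 = 87/10
M: (1/10)·0 + (1/2)·1 + (1/10)·6 + (3/10)·12 = 47/10
N: (1/10)·2 + (1/2)·11 + (1/10)·9 + (3/10)·5 = 81/10
Highest expected payoff is 87/10, from L.

L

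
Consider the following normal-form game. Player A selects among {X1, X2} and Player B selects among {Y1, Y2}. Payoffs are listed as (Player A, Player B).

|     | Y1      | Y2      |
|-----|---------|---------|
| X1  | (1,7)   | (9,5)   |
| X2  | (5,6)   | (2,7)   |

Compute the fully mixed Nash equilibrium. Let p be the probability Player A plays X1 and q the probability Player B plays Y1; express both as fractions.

p = 1/3, q = 7/11

Each player's mixing probability is pinned down by making the *other* player indifferent.
Player B indifferent between Y1 and Y2: p·7 + (1−p)·6 = p·5 + (1−p)·7 ⟹ 6 + 1p = 7 + (-2)p ⟹ p = 1/3.
Player A indifferent between X1 and X2: q·1 + (1−q)·9 = q·5 + (1−q)·2 ⟹ 9 + (-8)q = 2 + 3q ⟹ q = 7/11.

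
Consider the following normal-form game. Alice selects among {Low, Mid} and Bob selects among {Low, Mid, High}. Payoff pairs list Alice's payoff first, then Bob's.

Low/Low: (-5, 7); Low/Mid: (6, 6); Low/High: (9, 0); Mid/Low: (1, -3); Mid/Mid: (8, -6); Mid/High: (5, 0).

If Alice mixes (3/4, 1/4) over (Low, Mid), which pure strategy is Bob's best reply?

Low

Bob's best reply maximizes expected payoff against the mix.
Low: (3/4)·7 + (1/4)·(-3) = 9/2
Mid: (3/4)·6 + (1/4)·(-6) = 3
High: (3/4)·0 + (1/4)·0 = 0
Highest expected payoff is 9/2, from Low.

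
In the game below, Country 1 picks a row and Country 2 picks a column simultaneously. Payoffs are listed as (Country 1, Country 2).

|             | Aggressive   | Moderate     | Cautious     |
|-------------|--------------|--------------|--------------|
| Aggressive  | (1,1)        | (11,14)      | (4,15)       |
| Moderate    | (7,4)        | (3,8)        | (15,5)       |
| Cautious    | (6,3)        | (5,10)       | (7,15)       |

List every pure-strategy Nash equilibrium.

Find each player's best response to every opponent strategy; NE are the intersections.
Country 1's best responses — vs Aggressive: Moderate (payoff 7); vs Moderate: Aggressive (payoff 11); vs Cautious: Moderate (payoff 15).
Country 2's best responses — vs Aggressive: Cautious (payoff 15); vs Moderate: Moderate (payoff 8); vs Cautious: Cautious (payoff 15).
No cell has both players best-responding. For instance, Country 1's best reply to Aggressive is Moderate, but against Moderate Country 2 prefers Moderate over Aggressive.

None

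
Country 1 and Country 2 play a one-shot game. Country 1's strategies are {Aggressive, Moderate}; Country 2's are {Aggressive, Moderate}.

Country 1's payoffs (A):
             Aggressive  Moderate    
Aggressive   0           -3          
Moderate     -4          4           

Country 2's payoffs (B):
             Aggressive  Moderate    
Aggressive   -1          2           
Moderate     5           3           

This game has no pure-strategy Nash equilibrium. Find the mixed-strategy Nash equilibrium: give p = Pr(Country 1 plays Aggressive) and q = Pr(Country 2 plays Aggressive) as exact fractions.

Each player's mixing probability is pinned down by making the *other* player indifferent.
Country 2 indifferent between Aggressive and Moderate: p·(-1) + (1−p)·5 = p·2 + (1−p)·3 ⟹ 5 + (-6)p = 3 + (-1)p ⟹ p = 2/5.
Country 1 indifferent between Aggressive and Moderate: q·0 + (1−q)·(-3) = q·(-4) + (1−q)·4 ⟹ (-3) + 3q = 4 + (-8)q ⟹ q = 7/11.

p = 2/5, q = 7/11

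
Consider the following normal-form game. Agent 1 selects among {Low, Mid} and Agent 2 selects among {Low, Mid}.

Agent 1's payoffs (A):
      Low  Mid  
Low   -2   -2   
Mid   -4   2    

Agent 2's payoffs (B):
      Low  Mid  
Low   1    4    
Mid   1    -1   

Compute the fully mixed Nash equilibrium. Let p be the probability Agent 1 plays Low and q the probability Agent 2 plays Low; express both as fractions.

In a mixed NE each player is indifferent between their pure strategies, so the opponent's mix sets the indifference.
Agent 2 indifferent between Low and Mid: p·1 + (1−p)·1 = p·4 + (1−p)·(-1) ⟹ 1 + 0p = (-1) + 5p ⟹ p = 2/5.
Agent 1 indifferent between Low and Mid: q·(-2) + (1−q)·(-2) = q·(-4) + (1−q)·2 ⟹ (-2) + 0q = 2 + (-6)q ⟹ q = 2/3.

p = 2/5, q = 2/3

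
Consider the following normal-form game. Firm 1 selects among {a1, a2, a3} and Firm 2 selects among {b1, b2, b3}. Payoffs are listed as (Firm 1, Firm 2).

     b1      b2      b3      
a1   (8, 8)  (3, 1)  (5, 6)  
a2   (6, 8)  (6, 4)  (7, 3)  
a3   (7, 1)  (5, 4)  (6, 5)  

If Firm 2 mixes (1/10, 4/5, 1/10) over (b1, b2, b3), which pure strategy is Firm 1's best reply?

a2

Compute Firm 1's expected payoff from each pure strategy against the given mix.
a1: (1/10)·8 + (4/5)·3 + (1/10)·5 = 37/10
a2: (1/10)·6 + (4/5)·6 + (1/10)·7 = 61/10
a3: (1/10)·7 + (4/5)·5 + (1/10)·6 = 53/10
Highest expected payoff is 61/10, from a2.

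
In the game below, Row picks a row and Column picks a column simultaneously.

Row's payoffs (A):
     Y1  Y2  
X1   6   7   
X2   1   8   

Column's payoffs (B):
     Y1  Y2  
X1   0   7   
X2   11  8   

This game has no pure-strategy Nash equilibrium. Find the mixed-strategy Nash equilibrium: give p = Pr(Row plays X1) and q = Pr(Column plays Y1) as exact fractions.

p = 3/10, q = 1/6

Each player's mixing probability is pinned down by making the *other* player indifferent.
Column indifferent between Y1 and Y2: p·0 + (1−p)·11 = p·7 + (1−p)·8 ⟹ 11 + (-11)p = 8 + (-1)p ⟹ p = 3/10.
Row indifferent between X1 and X2: q·6 + (1−q)·7 = q·1 + (1−q)·8 ⟹ 7 + (-1)q = 8 + (-7)q ⟹ q = 1/6.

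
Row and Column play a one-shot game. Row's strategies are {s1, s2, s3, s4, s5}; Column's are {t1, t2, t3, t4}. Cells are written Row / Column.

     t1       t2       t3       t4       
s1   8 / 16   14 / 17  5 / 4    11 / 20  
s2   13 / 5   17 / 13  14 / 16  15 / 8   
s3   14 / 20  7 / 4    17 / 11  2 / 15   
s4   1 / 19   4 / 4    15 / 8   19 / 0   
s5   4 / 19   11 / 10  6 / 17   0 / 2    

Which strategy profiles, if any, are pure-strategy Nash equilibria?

(s3, t1)

A profile is a Nash equilibrium when each player is best-responding to the other.
Row's best responses — vs t1: s3 (payoff 14); vs t2: s2 (payoff 17); vs t3: s3 (payoff 17); vs t4: s4 (payoff 19).
Column's best responses — vs s1: t4 (payoff 20); vs s2: t3 (payoff 16); vs s3: t1 (payoff 20); vs s4: t1 (payoff 19); vs s5: t1 (payoff 19).
The only mutual best response is (s3, t1); neither player gains by switching there.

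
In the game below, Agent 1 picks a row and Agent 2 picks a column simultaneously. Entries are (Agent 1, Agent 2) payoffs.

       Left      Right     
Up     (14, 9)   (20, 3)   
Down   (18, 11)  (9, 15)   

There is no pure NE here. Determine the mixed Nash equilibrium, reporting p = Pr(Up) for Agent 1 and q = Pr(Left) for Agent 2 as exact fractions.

p = 2/5, q = 11/15

Each player's mixing probability is pinned down by making the *other* player indifferent.
Agent 2 indifferent between Left and Right: p·9 + (1−p)·11 = p·3 + (1−p)·15 ⟹ 11 + (-2)p = 15 + (-12)p ⟹ p = 2/5.
Agent 1 indifferent between Up and Down: q·14 + (1−q)·20 = q·18 + (1−q)·9 ⟹ 20 + (-6)q = 9 + 9q ⟹ q = 11/15.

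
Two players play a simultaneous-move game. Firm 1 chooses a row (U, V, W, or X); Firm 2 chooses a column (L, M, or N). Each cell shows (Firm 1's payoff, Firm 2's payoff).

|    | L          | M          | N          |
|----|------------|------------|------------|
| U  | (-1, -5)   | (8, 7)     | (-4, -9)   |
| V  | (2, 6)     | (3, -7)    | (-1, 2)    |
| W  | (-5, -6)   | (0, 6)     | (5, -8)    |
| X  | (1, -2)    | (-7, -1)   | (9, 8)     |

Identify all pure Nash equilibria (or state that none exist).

Check mutual best responses: a cell is a NE iff neither player can gain by unilaterally deviating.
Firm 1's best responses — vs L: V (payoff 2); vs M: U (payoff 8); vs N: X (payoff 9).
Firm 2's best responses — vs U: M (payoff 7); vs V: L (payoff 6); vs W: M (payoff 6); vs X: N (payoff 8).
Mutual best responses occur at (U, M), (V, L), and (X, N); at each, neither player gains by switching.

(U, M), (V, L), and (X, N)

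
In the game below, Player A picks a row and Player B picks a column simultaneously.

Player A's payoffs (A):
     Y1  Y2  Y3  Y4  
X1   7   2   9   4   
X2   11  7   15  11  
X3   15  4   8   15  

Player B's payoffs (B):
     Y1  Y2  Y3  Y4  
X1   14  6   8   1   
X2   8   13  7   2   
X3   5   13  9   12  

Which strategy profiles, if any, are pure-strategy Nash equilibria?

A profile is a Nash equilibrium when each player is best-responding to the other.
Player A's best responses — vs Y1: X3 (payoff 15); vs Y2: X2 (payoff 7); vs Y3: X2 (payoff 15); vs Y4: X3 (payoff 15).
Player B's best responses — vs X1: Y1 (payoff 14); vs X2: Y2 (payoff 13); vs X3: Y2 (payoff 13).
The only mutual best response is (X2, Y2); neither player gains by switching there.

(X2, Y2)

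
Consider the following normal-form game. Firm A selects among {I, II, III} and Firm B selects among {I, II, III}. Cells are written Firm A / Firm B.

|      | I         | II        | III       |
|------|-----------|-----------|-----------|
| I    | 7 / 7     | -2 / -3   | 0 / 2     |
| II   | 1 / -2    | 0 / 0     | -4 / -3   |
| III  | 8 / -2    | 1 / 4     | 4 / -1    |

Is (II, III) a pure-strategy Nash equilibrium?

Holding Firm B at III: Firm A gets -4 from II but could get 4 by switching to III. Firm A has a profitable deviation.

No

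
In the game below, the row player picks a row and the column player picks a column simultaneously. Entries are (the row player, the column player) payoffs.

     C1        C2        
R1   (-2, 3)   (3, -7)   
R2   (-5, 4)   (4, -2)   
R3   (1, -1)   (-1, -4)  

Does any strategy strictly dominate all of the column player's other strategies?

C1

Check whether one of the column player's strategies beats all alternatives regardless of what the opponent does.
C1 strictly dominates: vs R1: 3 > -7; vs R2: 4 > -2; vs R3: -1 > -4.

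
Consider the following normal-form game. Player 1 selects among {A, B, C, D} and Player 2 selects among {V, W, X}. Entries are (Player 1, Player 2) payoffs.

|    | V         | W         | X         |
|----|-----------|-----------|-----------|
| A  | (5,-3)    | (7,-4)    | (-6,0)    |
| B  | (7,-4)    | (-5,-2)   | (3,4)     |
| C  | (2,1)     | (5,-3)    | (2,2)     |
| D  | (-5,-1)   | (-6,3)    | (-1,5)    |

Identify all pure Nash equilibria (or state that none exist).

(B, X)

Find each player's best response to every opponent strategy; NE are the intersections.
Player 1's best responses — vs V: B (payoff 7); vs W: A (payoff 7); vs X: B (payoff 3).
Player 2's best responses — vs A: X (payoff 0); vs B: X (payoff 4); vs C: X (payoff 2); vs D: X (payoff 5).
The only mutual best response is (B, X); neither player gains by switching there.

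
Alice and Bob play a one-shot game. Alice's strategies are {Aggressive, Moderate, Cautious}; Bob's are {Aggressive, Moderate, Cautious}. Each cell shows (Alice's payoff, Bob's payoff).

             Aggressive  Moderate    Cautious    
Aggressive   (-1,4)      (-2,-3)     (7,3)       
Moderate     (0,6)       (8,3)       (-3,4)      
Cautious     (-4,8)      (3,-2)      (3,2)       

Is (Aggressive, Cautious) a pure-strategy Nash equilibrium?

Holding Bob at Cautious: Alice gets 7 from Aggressive, versus -3 from Moderate, 3 from Cautious. No profitable deviation for Alice.
Holding Alice at Aggressive: Bob gets 3 from Cautious but could get 4 by switching to Aggressive. Bob has a profitable deviation.

No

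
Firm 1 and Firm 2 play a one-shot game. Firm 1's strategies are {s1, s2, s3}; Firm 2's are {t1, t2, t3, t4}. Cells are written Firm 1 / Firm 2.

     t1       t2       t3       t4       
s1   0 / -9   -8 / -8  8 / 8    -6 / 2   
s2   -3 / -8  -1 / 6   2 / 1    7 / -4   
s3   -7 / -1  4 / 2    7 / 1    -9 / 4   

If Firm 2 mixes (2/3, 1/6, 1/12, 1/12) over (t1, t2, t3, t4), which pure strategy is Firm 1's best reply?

s1

Firm 1's best reply maximizes expected payoff against the mix.
s1: (2/3)·0 + (1/6)·(-8) + (1/12)·8 + (1/12)·(-6) = -7/6
s2: (2/3)·(-3) + (1/6)·(-1) + (1/12)·2 + (1/12)·7 = -17/12
s3: (2/3)·(-7) + (1/6)·4 + (1/12)·7 + (1/12)·(-9) = -25/6
Highest expected payoff is -7/6, from s1.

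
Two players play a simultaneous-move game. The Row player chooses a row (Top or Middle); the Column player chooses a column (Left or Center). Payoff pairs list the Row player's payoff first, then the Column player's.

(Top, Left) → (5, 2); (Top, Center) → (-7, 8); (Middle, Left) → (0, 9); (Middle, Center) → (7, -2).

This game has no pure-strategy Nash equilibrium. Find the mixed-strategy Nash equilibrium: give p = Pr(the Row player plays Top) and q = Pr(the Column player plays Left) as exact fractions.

In a mixed NE each player is indifferent between their pure strategies, so the opponent's mix sets the indifference.
The Column player indifferent between Left and Center: p·2 + (1−p)·9 = p·8 + (1−p)·(-2) ⟹ 9 + (-7)p = (-2) + 10p ⟹ p = 11/17.
The Row player indifferent between Top and Middle: q·5 + (1−q)·(-7) = q·0 + (1−q)·7 ⟹ (-7) + 12q = 7 + (-7)q ⟹ q = 14/19.

p = 11/17, q = 14/19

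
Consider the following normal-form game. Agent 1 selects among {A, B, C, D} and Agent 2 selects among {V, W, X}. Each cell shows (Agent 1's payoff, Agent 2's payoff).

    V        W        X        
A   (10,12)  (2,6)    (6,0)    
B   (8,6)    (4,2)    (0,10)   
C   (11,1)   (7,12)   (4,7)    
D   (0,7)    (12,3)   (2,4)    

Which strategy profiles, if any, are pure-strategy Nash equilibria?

Find each player's best response to every opponent strategy; NE are the intersections.
Agent 1's best responses — vs V: C (payoff 11); vs W: D (payoff 12); vs X: A (payoff 6).
Agent 2's best responses — vs A: V (payoff 12); vs B: X (payoff 10); vs C: W (payoff 12); vs D: V (payoff 7).
No cell has both players best-responding. For instance, Agent 1's best reply to X is A, but against A Agent 2 prefers V over X.

There is no pure-strategy Nash equilibrium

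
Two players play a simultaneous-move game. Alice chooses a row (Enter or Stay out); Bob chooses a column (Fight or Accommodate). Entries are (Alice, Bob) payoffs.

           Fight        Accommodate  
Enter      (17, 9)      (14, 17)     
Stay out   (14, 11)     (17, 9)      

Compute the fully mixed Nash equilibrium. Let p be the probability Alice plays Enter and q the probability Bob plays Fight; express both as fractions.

p = 1/5, q = 1/2

In a mixed NE each player is indifferent between their pure strategies, so the opponent's mix sets the indifference.
Bob indifferent between Fight and Accommodate: p·9 + (1−p)·11 = p·17 + (1−p)·9 ⟹ 11 + (-2)p = 9 + 8p ⟹ p = 1/5.
Alice indifferent between Enter and Stay out: q·17 + (1−q)·14 = q·14 + (1−q)·17 ⟹ 14 + 3q = 17 + (-3)q ⟹ q = 1/2.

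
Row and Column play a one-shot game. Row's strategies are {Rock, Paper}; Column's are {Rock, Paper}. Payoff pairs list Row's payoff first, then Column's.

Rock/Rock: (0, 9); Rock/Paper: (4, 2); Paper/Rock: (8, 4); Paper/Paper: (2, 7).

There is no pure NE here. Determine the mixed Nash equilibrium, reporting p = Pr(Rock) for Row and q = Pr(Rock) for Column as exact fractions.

In a mixed NE each player is indifferent between their pure strategies, so the opponent's mix sets the indifference.
Column indifferent between Rock and Paper: p·9 + (1−p)·4 = p·2 + (1−p)·7 ⟹ 4 + 5p = 7 + (-5)p ⟹ p = 3/10.
Row indifferent between Rock and Paper: q·0 + (1−q)·4 = q·8 + (1−q)·2 ⟹ 4 + (-4)q = 2 + 6q ⟹ q = 1/5.

p = 3/10, q = 1/5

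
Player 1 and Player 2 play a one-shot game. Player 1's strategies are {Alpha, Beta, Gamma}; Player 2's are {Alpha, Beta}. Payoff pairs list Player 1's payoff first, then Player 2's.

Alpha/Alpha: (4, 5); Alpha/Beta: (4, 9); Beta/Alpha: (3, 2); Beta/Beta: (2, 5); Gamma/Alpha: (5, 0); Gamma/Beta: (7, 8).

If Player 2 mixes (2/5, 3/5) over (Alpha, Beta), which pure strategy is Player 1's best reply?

Compute Player 1's expected payoff from each pure strategy against the given mix.
Alpha: (2/5)·4 + (3/5)·4 = 4
Beta: (2/5)·3 + (3/5)·2 = 12/5
Gamma: (2/5)·5 + (3/5)·7 = 31/5
Highest expected payoff is 31/5, from Gamma.

Gamma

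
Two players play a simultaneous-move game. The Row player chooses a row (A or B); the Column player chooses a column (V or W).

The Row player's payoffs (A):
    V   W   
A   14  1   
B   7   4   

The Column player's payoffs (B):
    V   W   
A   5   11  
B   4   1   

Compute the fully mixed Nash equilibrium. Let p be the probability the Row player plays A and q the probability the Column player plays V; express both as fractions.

In a mixed NE each player is indifferent between their pure strategies, so the opponent's mix sets the indifference.
The Column player indifferent between V and W: p·5 + (1−p)·4 = p·11 + (1−p)·1 ⟹ 4 + 1p = 1 + 10p ⟹ p = 1/3.
The Row player indifferent between A and B: q·14 + (1−q)·1 = q·7 + (1−q)·4 ⟹ 1 + 13q = 4 + 3q ⟹ q = 3/10.

p = 1/3, q = 3/10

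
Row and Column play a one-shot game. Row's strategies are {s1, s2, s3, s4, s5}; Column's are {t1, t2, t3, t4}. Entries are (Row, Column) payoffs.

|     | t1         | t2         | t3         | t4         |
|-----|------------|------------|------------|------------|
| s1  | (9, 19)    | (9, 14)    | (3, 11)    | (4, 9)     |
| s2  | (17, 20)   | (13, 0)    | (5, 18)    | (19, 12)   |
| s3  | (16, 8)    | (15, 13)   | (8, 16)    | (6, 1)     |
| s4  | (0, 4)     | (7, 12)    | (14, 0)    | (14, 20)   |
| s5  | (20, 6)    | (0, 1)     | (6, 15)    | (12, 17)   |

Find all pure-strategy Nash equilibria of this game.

No pure-strategy Nash equilibrium

A profile is a Nash equilibrium when each player is best-responding to the other.
Row's best responses — vs t1: s5 (payoff 20); vs t2: s3 (payoff 15); vs t3: s4 (payoff 14); vs t4: s2 (payoff 19).
Column's best responses — vs s1: t1 (payoff 19); vs s2: t1 (payoff 20); vs s3: t3 (payoff 16); vs s4: t4 (payoff 20); vs s5: t4 (payoff 17).
No cell has both players best-responding. For instance, Row's best reply to t4 is s2, but against s2 Column prefers t1 over t4.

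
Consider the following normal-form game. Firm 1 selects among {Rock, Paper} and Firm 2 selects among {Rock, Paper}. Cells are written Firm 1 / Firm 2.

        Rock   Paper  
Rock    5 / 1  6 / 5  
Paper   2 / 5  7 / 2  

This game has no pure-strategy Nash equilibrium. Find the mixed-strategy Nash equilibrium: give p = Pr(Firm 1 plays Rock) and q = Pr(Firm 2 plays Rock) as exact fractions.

In a mixed NE each player is indifferent between their pure strategies, so the opponent's mix sets the indifference.
Firm 2 indifferent between Rock and Paper: p·1 + (1−p)·5 = p·5 + (1−p)·2 ⟹ 5 + (-4)p = 2 + 3p ⟹ p = 3/7.
Firm 1 indifferent between Rock and Paper: q·5 + (1−q)·6 = q·2 + (1−q)·7 ⟹ 6 + (-1)q = 7 + (-5)q ⟹ q = 1/4.

p = 3/7, q = 1/4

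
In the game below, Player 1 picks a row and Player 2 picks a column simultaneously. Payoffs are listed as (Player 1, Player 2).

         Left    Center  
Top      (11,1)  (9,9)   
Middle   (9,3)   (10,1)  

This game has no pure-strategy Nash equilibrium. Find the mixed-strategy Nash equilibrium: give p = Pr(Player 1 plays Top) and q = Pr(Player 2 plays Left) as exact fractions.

In a mixed NE each player is indifferent between their pure strategies, so the opponent's mix sets the indifference.
Player 2 indifferent between Left and Center: p·1 + (1−p)·3 = p·9 + (1−p)·1 ⟹ 3 + (-2)p = 1 + 8p ⟹ p = 1/5.
Player 1 indifferent between Top and Middle: q·11 + (1−q)·9 = q·9 + (1−q)·10 ⟹ 9 + 2q = 10 + (-1)q ⟹ q = 1/3.

p = 1/5, q = 1/3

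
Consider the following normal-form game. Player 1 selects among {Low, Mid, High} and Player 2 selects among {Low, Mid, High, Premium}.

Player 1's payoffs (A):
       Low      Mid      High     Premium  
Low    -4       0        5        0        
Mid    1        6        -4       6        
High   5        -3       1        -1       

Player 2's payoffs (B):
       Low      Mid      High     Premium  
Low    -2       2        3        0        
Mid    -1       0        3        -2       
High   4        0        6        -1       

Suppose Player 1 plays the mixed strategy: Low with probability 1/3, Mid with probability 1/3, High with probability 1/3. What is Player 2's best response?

Player 2's best reply maximizes expected payoff against the mix.
Low: (1/3)·(-2) + (1/3)·(-1) + (1/3)·4 = 1/3
Mid: (1/3)·2 + (1/3)·0 + (1/3)·0 = 2/3
High: (1/3)·3 + (1/3)·3 + (1/3)·6 = 4
Premium: (1/3)·0 + (1/3)·(-2) + (1/3)·(-1) = -1
Highest expected payoff is 4, from High.

High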